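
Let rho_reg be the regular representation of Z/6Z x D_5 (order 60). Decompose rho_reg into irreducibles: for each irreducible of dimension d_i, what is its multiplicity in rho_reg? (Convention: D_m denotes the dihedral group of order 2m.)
Each irreducible V_i of dimension d_i appears with multiplicity d_i, i.e. rho_reg = (direct sum over all irreducibles V_i) d_i V_i. The irreducible dimensions for Z/6Z x D_5 are 1, 1, 1, 1, 1, 1, 1, 1, 1, 1, 1, 1, 2, 2, 2, 2, 2, 2, 2, 2, 2, 2, 2, 2: 12 irreducibles of dimension 1, each with multiplicity 1; 12 irreducibles of dimension 2, each with multiplicity 2. Total dimension 12*1*1 + 12*2*2 = 60 = |G|.

Argument: General theorem: in the regular representation of a finite group G, each irreducible appears with multiplicity equal to its dimension. Check: dim(rho_reg) = sum d_i^2 = 1 + 1 + 1 + 1 + 1 + 1 + 1 + 1 + 1 + 1 + 1 + 1 + 4 + 4 + 4 + 4 + 4 + 4 + 4 + 4 + 4 + 4 + 4 + 4 = 60 = |G|.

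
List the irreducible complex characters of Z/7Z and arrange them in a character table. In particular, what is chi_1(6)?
Character table of Z/7Z (irreps indexed chi_0,...,chi_6 with chi_k(m) = zeta_7^(k*m), zeta_7 = exp(2*pi*i/7)):
  irrep \ class  {0} (size 1)  {1} (size 1)    {2} (size 1)    {3} (size 1)    {4} (size 1)    {5} (size 1)    {6} (size 1)  
  chi_0          1             1               1               1               1               1               1             
  chi_1          1             exp(2*I*pi/7)   exp(4*I*pi/7)   exp(6*I*pi/7)   exp(-6*I*pi/7)  exp(-4*I*pi/7)  exp(-2*I*pi/7)
  chi_2          1             exp(4*I*pi/7)   exp(-6*I*pi/7)  exp(-2*I*pi/7)  exp(2*I*pi/7)   exp(6*I*pi/7)   exp(-4*I*pi/7)
  chi_3          1             exp(6*I*pi/7)   exp(-2*I*pi/7)  exp(4*I*pi/7)   exp(-4*I*pi/7)  exp(2*I*pi/7)   exp(-6*I*pi/7)
  chi_4          1             exp(-6*I*pi/7)  exp(2*I*pi/7)   exp(-4*I*pi/7)  exp(4*I*pi/7)   exp(-2*I*pi/7)  exp(6*I*pi/7) 
  chi_5          1             exp(-4*I*pi/7)  exp(6*I*pi/7)   exp(2*I*pi/7)   exp(-2*I*pi/7)  exp(-6*I*pi/7)  exp(4*I*pi/7) 
  chi_6          1             exp(-2*I*pi/7)  exp(-4*I*pi/7)  exp(-6*I*pi/7)  exp(6*I*pi/7)   exp(4*I*pi/7)   exp(2*I*pi/7) 

Spot check: chi_1(6) = zeta_7^(1*6) = zeta_7^6 = exp(-2*I*pi/7).

Reasoning: Z/7Z is abelian, so all 7 irreducible complex representations are 1-dimensional. They are given by chi_k(m) = zeta_7^(k*m) for k = 0,...,6. Row orthogonality: sum_m chi_k(m) conj(chi_l(m)) = 7 * [k = l].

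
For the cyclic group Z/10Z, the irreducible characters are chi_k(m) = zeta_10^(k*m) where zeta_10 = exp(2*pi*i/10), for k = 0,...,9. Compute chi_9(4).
chi_9(4) = zeta_10^36 = exp(-4*I*pi/5)

Why: chi_9(4) = zeta_10^(9*4) = zeta_10^36. Since zeta_10^10 = 1, this equals zeta_10^6 = exp(2*pi*i*6/10) = exp(-4*I*pi/5).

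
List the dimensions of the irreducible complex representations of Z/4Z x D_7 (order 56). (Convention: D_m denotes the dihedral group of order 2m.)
Dimensions: 1, 1, 1, 1, 1, 1, 1, 1, 2, 2, 2, 2, 2, 2, 2, 2, 2, 2, 2, 2

Explanation: There are 20 irreducibles (= number of conjugacy classes). Their dimensions d_i satisfy sum d_i^2 = |G| = 56: 1 + 1 + 1 + 1 + 1 + 1 + 1 + 1 + 4 + 4 + 4 + 4 + 4 + 4 + 4 + 4 + 4 + 4 + 4 + 4 = 56. (For the product with Z/4Z: each of the 4 1-dim characters of Z/4Z tensors with each irrep of D_7, giving 4 copies of each D_7-dimension.)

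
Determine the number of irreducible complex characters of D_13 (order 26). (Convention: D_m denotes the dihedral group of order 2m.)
8

Why: The number of irreducible complex representations of a finite group equals its number of conjugacy classes. D_13 has 8 conjugacy classes ((n+3)/2 for n odd), so D_13 (order 26) has exactly 8 irreducible complex representations.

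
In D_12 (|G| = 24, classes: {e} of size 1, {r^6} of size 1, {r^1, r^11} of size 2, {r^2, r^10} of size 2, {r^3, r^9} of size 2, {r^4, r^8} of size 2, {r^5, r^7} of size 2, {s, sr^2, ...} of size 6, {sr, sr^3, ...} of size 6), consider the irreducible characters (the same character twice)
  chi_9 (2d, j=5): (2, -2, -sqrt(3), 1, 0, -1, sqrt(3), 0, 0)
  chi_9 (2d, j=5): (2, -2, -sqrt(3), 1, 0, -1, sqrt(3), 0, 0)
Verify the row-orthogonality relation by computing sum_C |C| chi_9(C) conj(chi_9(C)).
Sum = 24 = |G| = 24; so <chi_9, chi_9> = 1 (norm-1 confirms irreducibility).

Proof sketch: Compute term by term over conjugacy classes (|C| * chi_9(C) * conj(chi_9(C))):
  1*(2)*conj(2) + 1*(-2)*conj(-2) + 2*(-sqrt(3))*conj(-sqrt(3)) + 2*(1)*conj(1) + 2*(0)*conj(0) + 2*(-1)*conj(-1) + 2*(sqrt(3))*conj(sqrt(3)) + 6*(0)*conj(0) + 6*(0)*conj(0)
  = (4) + (4) + (6) + (2) + (0) + (2) + (6) + (0) + (0)
  = 24.
Dividing by |G| = 24 gives 24/24 = 1, matching the row-orthogonality relation <chi_9, chi_9> = [chi_9 = chi_9].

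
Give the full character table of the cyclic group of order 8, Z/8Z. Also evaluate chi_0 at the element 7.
Character table of Z/8Z (irreps indexed chi_0,...,chi_7 with chi_k(m) = zeta_8^(k*m), zeta_8 = exp(2*pi*i/8)):
  irrep \ class  {0} (size 1)  {1} (size 1)    {2} (size 1)  {3} (size 1)    {4} (size 1)  {5} (size 1)    {6} (size 1)  {7} (size 1)  
  chi_0          1             1               1             1               1             1               1             1             
  chi_1          1             exp(I*pi/4)     I             exp(3*I*pi/4)   -1            exp(-3*I*pi/4)  -I            exp(-I*pi/4)  
  chi_2          1             I               -1            -I              1             I               -1            -I            
  chi_3          1             exp(3*I*pi/4)   -I            exp(I*pi/4)     -1            exp(-I*pi/4)    I             exp(-3*I*pi/4)
  chi_4          1             -1              1             -1              1             -1              1             -1            
  chi_5          1             exp(-3*I*pi/4)  I             exp(-I*pi/4)    -1            exp(I*pi/4)     -I            exp(3*I*pi/4) 
  chi_6          1             -I              -1            I               1             -I              -1            I             
  chi_7          1             exp(-I*pi/4)    -I            exp(-3*I*pi/4)  -1            exp(3*I*pi/4)   I             exp(I*pi/4)   

Spot check: chi_0(7) = zeta_8^(0*7) = zeta_8^0 = 1.

Solution. Z/8Z is abelian, so all 8 irreducible complex representations are 1-dimensional. They are given by chi_k(m) = zeta_8^(k*m) for k = 0,...,7. Row orthogonality: sum_m chi_k(m) conj(chi_l(m)) = 8 * [k = l].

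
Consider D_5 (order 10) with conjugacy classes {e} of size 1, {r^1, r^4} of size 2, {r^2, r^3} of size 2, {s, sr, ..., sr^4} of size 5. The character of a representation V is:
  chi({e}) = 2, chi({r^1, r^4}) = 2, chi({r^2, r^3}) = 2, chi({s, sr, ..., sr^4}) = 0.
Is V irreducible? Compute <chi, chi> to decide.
Not irreducible (reducible): <chi, chi> = 2 > 1.

Proof sketch: <chi, chi> = (1/|G|) sum_C |C| * |chi(C)|^2 = (1/10)[1*|2|^2 + 2*|2|^2 + 2*|2|^2 + 5*|0|^2]
  = (1/10)[(4) + (8) + (8) + (0)] = 20/10 = 2.
A character is irreducible iff <chi, chi> = 1, so this representation is reducible.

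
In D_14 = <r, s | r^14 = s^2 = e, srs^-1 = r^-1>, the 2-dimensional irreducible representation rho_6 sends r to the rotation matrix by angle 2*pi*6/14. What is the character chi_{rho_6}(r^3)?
chi_{rho_6}(r^3) = 2*cos(2*pi*6*3/14) = -2*cos(3*pi/7)

Solution. rho_6(r^3) is rotation by angle 2*pi*6*3/14, whose trace is 2*cos(2*pi*6*3/14) = -2*cos(3*pi/7).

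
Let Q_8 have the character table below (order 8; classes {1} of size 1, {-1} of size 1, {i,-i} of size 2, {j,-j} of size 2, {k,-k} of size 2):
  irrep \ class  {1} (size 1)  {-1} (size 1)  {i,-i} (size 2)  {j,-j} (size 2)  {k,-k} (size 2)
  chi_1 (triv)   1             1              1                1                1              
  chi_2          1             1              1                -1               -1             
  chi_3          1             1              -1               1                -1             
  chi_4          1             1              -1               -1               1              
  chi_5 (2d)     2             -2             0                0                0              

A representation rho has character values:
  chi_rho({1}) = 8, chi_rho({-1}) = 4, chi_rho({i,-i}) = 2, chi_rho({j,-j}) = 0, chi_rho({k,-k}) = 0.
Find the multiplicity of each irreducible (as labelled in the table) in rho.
Multiplicities: chi_1: 2, chi_2: 2, chi_3: 1, chi_4: 1, chi_5: 1.

Justification: Use <chi_rho, chi> = (1/|G|) sum_C |C| * chi_rho(C) * conj(chi(C)) with |G| = 8 for each irreducible chi in the table:
  <chi_rho, chi_1> = (1/8)[1*(8)*conj(1) + 1*(4)*conj(1) + 2*(2)*conj(1) + 2*(0)*conj(1) + 2*(0)*conj(1)]
      = (1/8)[(8) + (4) + (4) + (0) + (0)] = 16/8 = 2
  <chi_rho, chi_2> = (1/8)[1*(8)*conj(1) + 1*(4)*conj(1) + 2*(2)*conj(1) + 2*(0)*conj(-1) + 2*(0)*conj(-1)]
      = (1/8)[(8) + (4) + (4) + (0) + (0)] = 16/8 = 2
  <chi_rho, chi_3> = (1/8)[1*(8)*conj(1) + 1*(4)*conj(1) + 2*(2)*conj(-1) + 2*(0)*conj(1) + 2*(0)*conj(-1)]
      = (1/8)[(8) + (4) + (-4) + (0) + (0)] = 8/8 = 1
  <chi_rho, chi_4> = (1/8)[1*(8)*conj(1) + 1*(4)*conj(1) + 2*(2)*conj(-1) + 2*(0)*conj(-1) + 2*(0)*conj(1)]
      = (1/8)[(8) + (4) + (-4) + (0) + (0)] = 8/8 = 1
  <chi_rho, chi_5> = (1/8)[1*(8)*conj(2) + 1*(4)*conj(-2) + 2*(2)*conj(0) + 2*(0)*conj(0) + 2*(0)*conj(0)]
      = (1/8)[(16) + (-8) + (0) + (0) + (0)] = 8/8 = 1
Dimension check: dim(rho) = sum (mult * dim) = 2*1 + 2*1 + 1*1 + 1*1 + 1*2 = 8 = chi_rho(e) = 8.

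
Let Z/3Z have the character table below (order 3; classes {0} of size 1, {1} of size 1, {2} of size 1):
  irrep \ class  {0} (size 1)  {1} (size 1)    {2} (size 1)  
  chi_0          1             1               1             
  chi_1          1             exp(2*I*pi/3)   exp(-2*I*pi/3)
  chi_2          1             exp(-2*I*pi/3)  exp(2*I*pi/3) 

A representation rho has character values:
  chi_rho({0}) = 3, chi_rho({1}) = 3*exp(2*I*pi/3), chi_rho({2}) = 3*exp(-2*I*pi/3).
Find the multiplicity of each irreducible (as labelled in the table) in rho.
Multiplicities: chi_0: 0, chi_1: 3, chi_2: 0.

Argument: Use <chi_rho, chi> = (1/|G|) sum_C |C| * chi_rho(C) * conj(chi(C)) with |G| = 3 for each irreducible chi in the table:
  <chi_rho, chi_0> = (1/3)[1*(3)*conj(1) + 1*(3*exp(2*I*pi/3))*conj(1) + 1*(3*exp(-2*I*pi/3))*conj(1)]
      = (1/3)[(3) + (3*exp(2*I*pi/3)) + (3*exp(-2*I*pi/3))] = 0/3 = 0
  <chi_rho, chi_1> = (1/3)[1*(3)*conj(1) + 1*(3*exp(2*I*pi/3))*conj(exp(2*I*pi/3)) + 1*(3*exp(-2*I*pi/3))*conj(exp(-2*I*pi/3))]
      = (1/3)[(3) + (3) + (3)] = 9/3 = 3
  <chi_rho, chi_2> = (1/3)[1*(3)*conj(1) + 1*(3*exp(2*I*pi/3))*conj(exp(-2*I*pi/3)) + 1*(3*exp(-2*I*pi/3))*conj(exp(2*I*pi/3))]
      = (1/3)[(3) + (3*exp(-2*I*pi/3)) + (3*exp(2*I*pi/3))] = 0/3 = 0
(Exp terms are combined using exp(i*s)*conj(exp(i*t)) = exp(i*(s-t)), and sums of them are collapsed using the identity that for every m > 1 the m distinct m-th roots of unity sum to 0, e.g. 1 + exp(2*I*pi/3) + exp(-2*I*pi/3) = 0.)
Dimension check: dim(rho) = sum (mult * dim) = 0*1 + 3*1 + 0*1 = 3 = chi_rho(e) = 3.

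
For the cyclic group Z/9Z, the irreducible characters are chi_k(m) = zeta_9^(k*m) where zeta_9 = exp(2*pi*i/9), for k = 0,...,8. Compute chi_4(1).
chi_4(1) = zeta_9^4 = exp(8*I*pi/9)

Derivation: chi_4(1) = zeta_9^(4*1) = zeta_9^4. Since zeta_9^9 = 1, this equals zeta_9^4 = exp(2*pi*i*4/9) = exp(8*I*pi/9).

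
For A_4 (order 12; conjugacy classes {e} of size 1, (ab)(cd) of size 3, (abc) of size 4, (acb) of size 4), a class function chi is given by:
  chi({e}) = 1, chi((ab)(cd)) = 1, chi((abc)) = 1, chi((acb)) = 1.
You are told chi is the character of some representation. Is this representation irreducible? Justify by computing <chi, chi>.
Irreducible: <chi, chi> = 1.

Explanation: <chi, chi> = (1/|G|) sum_C |C| * |chi(C)|^2 = (1/12)[1*|1|^2 + 3*|1|^2 + 4*|1|^2 + 4*|1|^2]
  = (1/12)[(1) + (3) + (4) + (4)] = 12/12 = 1.
(Exp terms are combined using exp(i*s)*conj(exp(i*t)) = exp(i*(s-t)), and sums of them are collapsed using the identity that for every m > 1 the m distinct m-th roots of unity sum to 0, e.g. 1 + exp(2*I*pi/3) + exp(-2*I*pi/3) = 0.)
A character is irreducible iff <chi, chi> = 1, so this representation is irreducible.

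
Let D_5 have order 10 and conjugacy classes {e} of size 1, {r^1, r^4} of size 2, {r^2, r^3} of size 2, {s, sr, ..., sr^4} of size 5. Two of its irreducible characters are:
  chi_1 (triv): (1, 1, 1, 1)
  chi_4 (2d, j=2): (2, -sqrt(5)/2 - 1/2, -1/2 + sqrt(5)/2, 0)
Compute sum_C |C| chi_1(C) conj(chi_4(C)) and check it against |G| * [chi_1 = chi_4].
Sum = 0; so <chi_1, chi_4> = 0 (distinct irreducibles are orthogonal).

Derivation: Compute term by term over conjugacy classes (|C| * chi_1(C) * conj(chi_4(C))):
  1*(1)*conj(2) + 2*(1)*conj(-sqrt(5)/2 - 1/2) + 2*(1)*conj(-1/2 + sqrt(5)/2) + 5*(1)*conj(0)
  = (2) + (-sqrt(5) - 1) + (-1 + sqrt(5)) + (0)
  = 0.
Dividing by |G| = 10 gives 0/10 = 0, matching the row-orthogonality relation <chi_1, chi_4> = [chi_1 = chi_4].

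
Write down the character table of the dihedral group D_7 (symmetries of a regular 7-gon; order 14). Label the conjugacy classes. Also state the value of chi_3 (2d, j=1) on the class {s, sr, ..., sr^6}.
Conjugacy classes: {e} of size 1, {r^1, r^6} of size 2, {r^2, r^5} of size 2, {r^3, r^4} of size 2, {s, sr, ..., sr^6} of size 7.
Character table:
  irrep \ class              {e} (size 1)  {r^1, r^6} (size 2)  {r^2, r^5} (size 2)  {r^3, r^4} (size 2)  {s, sr, ..., sr^6} (size 7)
  chi_1 (triv)               1             1                    1                    1                    1                          
  chi_2 (sign: r->1, s->-1)  1             1                    1                    1                    -1                         
  chi_3 (2d, j=1)            2             2*cos(2*pi/7)        -2*cos(3*pi/7)       -2*cos(pi/7)         0                          
  chi_4 (2d, j=2)            2             -2*cos(3*pi/7)       -2*cos(pi/7)         2*cos(2*pi/7)        0                          
  chi_5 (2d, j=3)            2             -2*cos(pi/7)         2*cos(2*pi/7)        -2*cos(3*pi/7)       0                          

Spot check: chi_3 (2d, j=1) on {s, sr, ..., sr^6} = 0.

Derivation: D_7 has order 2*7 = 14 with 5 conjugacy classes, hence 5 irreducibles. Sum of squared dims 1 + 1 + 4 + 4 + 4 = 14 = |G|. Linear characters come from the abelianisation; the 2-dimensional irreps have character r^k -> 2*cos(2*pi*j*k/7), reflections -> 0.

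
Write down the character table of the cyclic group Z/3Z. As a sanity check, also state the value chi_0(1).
Character table of Z/3Z (irreps indexed chi_0,...,chi_2 with chi_k(m) = zeta_3^(k*m), zeta_3 = exp(2*pi*i/3)):
  irrep \ class  {0} (size 1)  {1} (size 1)    {2} (size 1)  
  chi_0          1             1               1             
  chi_1          1             exp(2*I*pi/3)   exp(-2*I*pi/3)
  chi_2          1             exp(-2*I*pi/3)  exp(2*I*pi/3) 

Spot check: chi_0(1) = zeta_3^(0*1) = zeta_3^0 = 1.

Proof sketch: Z/3Z is abelian, so all 3 irreducible complex representations are 1-dimensional. They are given by chi_k(m) = zeta_3^(k*m) for k = 0,...,2. Row orthogonality: sum_m chi_k(m) conj(chi_l(m)) = 3 * [k = l].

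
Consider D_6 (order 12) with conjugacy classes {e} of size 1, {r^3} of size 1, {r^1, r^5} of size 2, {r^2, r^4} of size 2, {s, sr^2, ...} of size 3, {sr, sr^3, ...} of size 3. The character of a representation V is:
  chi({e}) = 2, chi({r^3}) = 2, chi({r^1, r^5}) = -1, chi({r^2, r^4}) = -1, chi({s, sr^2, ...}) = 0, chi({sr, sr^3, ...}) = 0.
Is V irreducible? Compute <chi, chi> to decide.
Irreducible: <chi, chi> = 1.

Solution. <chi, chi> = (1/|G|) sum_C |C| * |chi(C)|^2 = (1/12)[1*|2|^2 + 1*|2|^2 + 2*|-1|^2 + 2*|-1|^2 + 3*|0|^2 + 3*|0|^2]
  = (1/12)[(4) + (4) + (2) + (2) + (0) + (0)] = 12/12 = 1.
A character is irreducible iff <chi, chi> = 1, so this representation is irreducible.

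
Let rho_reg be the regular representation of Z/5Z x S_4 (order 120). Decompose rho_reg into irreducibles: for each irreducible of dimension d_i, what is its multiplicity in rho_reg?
Each irreducible V_i of dimension d_i appears with multiplicity d_i, i.e. rho_reg = (direct sum over all irreducibles V_i) d_i V_i. The irreducible dimensions for Z/5Z x S_4 are 1, 1, 1, 1, 1, 1, 1, 1, 1, 1, 2, 2, 2, 2, 2, 3, 3, 3, 3, 3, 3, 3, 3, 3, 3: 10 irreducibles of dimension 1, each with multiplicity 1; 5 irreducibles of dimension 2, each with multiplicity 2; 10 irreducibles of dimension 3, each with multiplicity 3. Total dimension 10*1*1 + 5*2*2 + 10*3*3 = 120 = |G|.

Details: General theorem: in the regular representation of a finite group G, each irreducible appears with multiplicity equal to its dimension. Check: dim(rho_reg) = sum d_i^2 = 1 + 1 + 1 + 1 + 1 + 1 + 1 + 1 + 1 + 1 + 4 + 4 + 4 + 4 + 4 + 9 + 9 + 9 + 9 + 9 + 9 + 9 + 9 + 9 + 9 = 120 = |G|.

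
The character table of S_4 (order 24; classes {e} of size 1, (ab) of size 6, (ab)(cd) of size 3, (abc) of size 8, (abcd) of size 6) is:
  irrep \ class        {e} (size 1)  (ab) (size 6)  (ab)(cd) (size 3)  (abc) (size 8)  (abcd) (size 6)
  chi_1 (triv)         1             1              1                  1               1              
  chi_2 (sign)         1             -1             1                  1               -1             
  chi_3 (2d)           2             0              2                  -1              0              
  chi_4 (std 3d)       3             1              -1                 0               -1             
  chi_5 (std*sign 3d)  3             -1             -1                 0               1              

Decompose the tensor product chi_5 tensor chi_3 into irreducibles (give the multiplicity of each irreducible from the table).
chi_5 tensor chi_3 = chi_4 + chi_5 (all other irreducibles have multiplicity 0).

Proof sketch: The character of a tensor product is the pointwise product (chi_5 * chi_3)(C) = chi_5(C) * chi_3(C):
  {e}: (3)*(2), (ab): (-1)*(0), (ab)(cd): (-1)*(2), (abc): (0)*(-1), (abcd): (1)*(0)
so (chi_5 * chi_3) takes values
  {e} -> 6, (ab) -> 0, (ab)(cd) -> -2, (abc) -> 0, (abcd) -> 0.
Now take the inner product of this character with each irreducible chi from the table, <chi_5*chi_3, chi> = (1/24) sum_C |C| (chi_5*chi_3)(C) conj(chi(C)):
  <chi_5*chi_3, chi_1> = (1/24)[1*(6)*conj(1) + 6*(0)*conj(1) + 3*(-2)*conj(1) + 8*(0)*conj(1) + 6*(0)*conj(1)]
      = (1/24)[(6) + (0) + (-6) + (0) + (0)] = 0/24 = 0
  <chi_5*chi_3, chi_2> = (1/24)[1*(6)*conj(1) + 6*(0)*conj(-1) + 3*(-2)*conj(1) + 8*(0)*conj(1) + 6*(0)*conj(-1)]
      = (1/24)[(6) + (0) + (-6) + (0) + (0)] = 0/24 = 0
  <chi_5*chi_3, chi_3> = (1/24)[1*(6)*conj(2) + 6*(0)*conj(0) + 3*(-2)*conj(2) + 8*(0)*conj(-1) + 6*(0)*conj(0)]
      = (1/24)[(12) + (0) + (-12) + (0) + (0)] = 0/24 = 0
  <chi_5*chi_3, chi_4> = (1/24)[1*(6)*conj(3) + 6*(0)*conj(1) + 3*(-2)*conj(-1) + 8*(0)*conj(0) + 6*(0)*conj(-1)]
      = (1/24)[(18) + (0) + (6) + (0) + (0)] = 24/24 = 1
  <chi_5*chi_3, chi_5> = (1/24)[1*(6)*conj(3) + 6*(0)*conj(-1) + 3*(-2)*conj(-1) + 8*(0)*conj(0) + 6*(0)*conj(1)]
      = (1/24)[(18) + (0) + (6) + (0) + (0)] = 24/24 = 1
Hence the multiplicities are chi_4: 1, chi_5: 1. Dimension check: dim(chi_5)*dim(chi_3) = 3*2 = 6 and sum (mult * dim) = 1*3 + 1*3 = 6.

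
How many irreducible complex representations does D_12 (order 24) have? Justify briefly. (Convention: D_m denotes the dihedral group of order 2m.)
9

Reasoning: The number of irreducible complex representations of a finite group equals its number of conjugacy classes. D_12 has 9 conjugacy classes (n/2 + 3 for n even), so D_12 (order 24) has exactly 9 irreducible complex representations.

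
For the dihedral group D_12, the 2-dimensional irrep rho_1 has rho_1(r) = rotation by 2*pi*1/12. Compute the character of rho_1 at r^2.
chi_{rho_1}(r^2) = 2*cos(2*pi*1*2/12) = 1

Reasoning: rho_1(r^2) is rotation by angle 2*pi*1*2/12, whose trace is 2*cos(2*pi*1*2/12) = 1.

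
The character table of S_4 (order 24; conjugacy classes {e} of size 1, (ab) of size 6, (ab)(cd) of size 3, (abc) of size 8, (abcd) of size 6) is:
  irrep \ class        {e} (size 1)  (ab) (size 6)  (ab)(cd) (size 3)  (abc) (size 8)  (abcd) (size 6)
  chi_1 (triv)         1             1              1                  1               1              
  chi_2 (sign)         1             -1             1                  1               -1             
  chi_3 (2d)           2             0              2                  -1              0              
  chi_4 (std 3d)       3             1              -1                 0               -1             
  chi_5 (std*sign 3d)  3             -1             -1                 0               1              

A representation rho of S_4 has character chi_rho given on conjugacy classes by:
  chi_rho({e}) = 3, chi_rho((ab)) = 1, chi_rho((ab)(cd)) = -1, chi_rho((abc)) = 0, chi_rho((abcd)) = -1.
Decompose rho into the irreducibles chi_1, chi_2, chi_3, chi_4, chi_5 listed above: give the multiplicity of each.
Multiplicities: chi_1: 0, chi_2: 0, chi_3: 0, chi_4: 1, chi_5: 0.

Solution. Use <chi_rho, chi> = (1/|G|) sum_C |C| * chi_rho(C) * conj(chi(C)) with |G| = 24 for each irreducible chi in the table:
  <chi_rho, chi_1> = (1/24)[1*(3)*conj(1) + 6*(1)*conj(1) + 3*(-1)*conj(1) + 8*(0)*conj(1) + 6*(-1)*conj(1)]
      = (1/24)[(3) + (6) + (-3) + (0) + (-6)] = 0/24 = 0
  <chi_rho, chi_2> = (1/24)[1*(3)*conj(1) + 6*(1)*conj(-1) + 3*(-1)*conj(1) + 8*(0)*conj(1) + 6*(-1)*conj(-1)]
      = (1/24)[(3) + (-6) + (-3) + (0) + (6)] = 0/24 = 0
  <chi_rho, chi_3> = (1/24)[1*(3)*conj(2) + 6*(1)*conj(0) + 3*(-1)*conj(2) + 8*(0)*conj(-1) + 6*(-1)*conj(0)]
      = (1/24)[(6) + (0) + (-6) + (0) + (0)] = 0/24 = 0
  <chi_rho, chi_4> = (1/24)[1*(3)*conj(3) + 6*(1)*conj(1) + 3*(-1)*conj(-1) + 8*(0)*conj(0) + 6*(-1)*conj(-1)]
      = (1/24)[(9) + (6) + (3) + (0) + (6)] = 24/24 = 1
  <chi_rho, chi_5> = (1/24)[1*(3)*conj(3) + 6*(1)*conj(-1) + 3*(-1)*conj(-1) + 8*(0)*conj(0) + 6*(-1)*conj(1)]
      = (1/24)[(9) + (-6) + (3) + (0) + (-6)] = 0/24 = 0
Dimension check: dim(rho) = sum (mult * dim) = 0*1 + 0*1 + 0*2 + 1*3 + 0*3 = 3 = chi_rho(e) = 3.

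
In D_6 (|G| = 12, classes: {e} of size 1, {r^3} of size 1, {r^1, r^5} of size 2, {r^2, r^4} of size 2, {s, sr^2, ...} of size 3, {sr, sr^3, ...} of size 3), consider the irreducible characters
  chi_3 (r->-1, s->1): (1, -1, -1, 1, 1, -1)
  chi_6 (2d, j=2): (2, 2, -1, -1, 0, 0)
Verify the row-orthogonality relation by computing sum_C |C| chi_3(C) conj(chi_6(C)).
Sum = 0; so <chi_3, chi_6> = 0 (distinct irreducibles are orthogonal).

Why: Compute term by term over conjugacy classes (|C| * chi_3(C) * conj(chi_6(C))):
  1*(1)*conj(2) + 1*(-1)*conj(2) + 2*(-1)*conj(-1) + 2*(1)*conj(-1) + 3*(1)*conj(0) + 3*(-1)*conj(0)
  = (2) + (-2) + (2) + (-2) + (0) + (0)
  = 0.
Dividing by |G| = 12 gives 0/12 = 0, matching the row-orthogonality relation <chi_3, chi_6> = [chi_3 = chi_6].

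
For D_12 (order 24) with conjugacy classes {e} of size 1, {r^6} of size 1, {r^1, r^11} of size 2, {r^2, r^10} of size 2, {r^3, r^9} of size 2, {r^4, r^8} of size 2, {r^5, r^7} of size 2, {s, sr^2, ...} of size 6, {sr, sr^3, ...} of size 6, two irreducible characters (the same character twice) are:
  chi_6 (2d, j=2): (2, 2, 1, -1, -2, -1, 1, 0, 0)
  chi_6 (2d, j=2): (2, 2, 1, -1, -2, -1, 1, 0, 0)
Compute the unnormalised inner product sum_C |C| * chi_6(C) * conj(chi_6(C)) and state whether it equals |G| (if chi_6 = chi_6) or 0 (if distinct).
Sum = 24 = |G| = 24; so <chi_6, chi_6> = 1 (norm-1 confirms irreducibility).

Reasoning: Compute term by term over conjugacy classes (|C| * chi_6(C) * conj(chi_6(C))):
  1*(2)*conj(2) + 1*(2)*conj(2) + 2*(1)*conj(1) + 2*(-1)*conj(-1) + 2*(-2)*conj(-2) + 2*(-1)*conj(-1) + 2*(1)*conj(1) + 6*(0)*conj(0) + 6*(0)*conj(0)
  = (4) + (4) + (2) + (2) + (8) + (2) + (2) + (0) + (0)
  = 24.
Dividing by |G| = 24 gives 24/24 = 1, matching the row-orthogonality relation <chi_6, chi_6> = [chi_6 = chi_6].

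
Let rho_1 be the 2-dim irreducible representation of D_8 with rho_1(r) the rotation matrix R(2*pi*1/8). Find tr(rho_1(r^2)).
chi_{rho_1}(r^2) = 2*cos(2*pi*1*2/8) = 0

Explanation: rho_1(r^2) is rotation by angle 2*pi*1*2/8, whose trace is 2*cos(2*pi*1*2/8) = 0.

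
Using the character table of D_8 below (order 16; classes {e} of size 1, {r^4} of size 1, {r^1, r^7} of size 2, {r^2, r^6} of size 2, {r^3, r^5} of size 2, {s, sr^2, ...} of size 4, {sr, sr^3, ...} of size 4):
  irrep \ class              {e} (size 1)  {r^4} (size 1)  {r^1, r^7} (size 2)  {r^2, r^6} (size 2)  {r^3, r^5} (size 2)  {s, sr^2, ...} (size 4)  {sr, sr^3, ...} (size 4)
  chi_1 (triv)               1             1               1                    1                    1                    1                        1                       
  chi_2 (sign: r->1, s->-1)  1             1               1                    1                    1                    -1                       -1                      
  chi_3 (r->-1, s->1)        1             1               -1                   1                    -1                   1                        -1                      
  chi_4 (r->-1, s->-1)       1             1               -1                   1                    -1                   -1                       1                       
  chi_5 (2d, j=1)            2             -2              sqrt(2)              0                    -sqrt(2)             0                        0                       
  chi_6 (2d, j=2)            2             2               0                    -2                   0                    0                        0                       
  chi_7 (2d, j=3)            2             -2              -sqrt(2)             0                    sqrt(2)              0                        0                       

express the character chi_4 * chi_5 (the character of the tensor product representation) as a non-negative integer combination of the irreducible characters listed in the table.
chi_4 tensor chi_5 = chi_7 (all other irreducibles have multiplicity 0).

Derivation: The character of a tensor product is the pointwise product (chi_4 * chi_5)(C) = chi_4(C) * chi_5(C):
  {e}: (1)*(2), {r^4}: (1)*(-2), {r^1, r^7}: (-1)*(sqrt(2)), {r^2, r^6}: (1)*(0), {r^3, r^5}: (-1)*(-sqrt(2)), {s, sr^2, ...}: (-1)*(0), {sr, sr^3, ...}: (1)*(0)
so (chi_4 * chi_5) takes values
  {e} -> 2, {r^4} -> -2, {r^1, r^7} -> -sqrt(2), {r^2, r^6} -> 0, {r^3, r^5} -> sqrt(2), {s, sr^2, ...} -> 0, {sr, sr^3, ...} -> 0.
Now take the inner product of this character with each irreducible chi from the table, <chi_4*chi_5, chi> = (1/16) sum_C |C| (chi_4*chi_5)(C) conj(chi(C)):
  <chi_4*chi_5, chi_1> = (1/16)[1*(2)*conj(1) + 1*(-2)*conj(1) + 2*(-sqrt(2))*conj(1) + 2*(0)*conj(1) + 2*(sqrt(2))*conj(1) + 4*(0)*conj(1) + 4*(0)*conj(1)]
      = (1/16)[(2) + (-2) + (-2*sqrt(2)) + (0) + (2*sqrt(2)) + (0) + (0)] = 0/16 = 0
  <chi_4*chi_5, chi_2> = (1/16)[1*(2)*conj(1) + 1*(-2)*conj(1) + 2*(-sqrt(2))*conj(1) + 2*(0)*conj(1) + 2*(sqrt(2))*conj(1) + 4*(0)*conj(-1) + 4*(0)*conj(-1)]
      = (1/16)[(2) + (-2) + (-2*sqrt(2)) + (0) + (2*sqrt(2)) + (0) + (0)] = 0/16 = 0
  <chi_4*chi_5, chi_3> = (1/16)[1*(2)*conj(1) + 1*(-2)*conj(1) + 2*(-sqrt(2))*conj(-1) + 2*(0)*conj(1) + 2*(sqrt(2))*conj(-1) + 4*(0)*conj(1) + 4*(0)*conj(-1)]
      = (1/16)[(2) + (-2) + (2*sqrt(2)) + (0) + (-2*sqrt(2)) + (0) + (0)] = 0/16 = 0
  <chi_4*chi_5, chi_4> = (1/16)[1*(2)*conj(1) + 1*(-2)*conj(1) + 2*(-sqrt(2))*conj(-1) + 2*(0)*conj(1) + 2*(sqrt(2))*conj(-1) + 4*(0)*conj(-1) + 4*(0)*conj(1)]
      = (1/16)[(2) + (-2) + (2*sqrt(2)) + (0) + (-2*sqrt(2)) + (0) + (0)] = 0/16 = 0
  <chi_4*chi_5, chi_5> = (1/16)[1*(2)*conj(2) + 1*(-2)*conj(-2) + 2*(-sqrt(2))*conj(sqrt(2)) + 2*(0)*conj(0) + 2*(sqrt(2))*conj(-sqrt(2)) + 4*(0)*conj(0) + 4*(0)*conj(0)]
      = (1/16)[(4) + (4) + (-4) + (0) + (-4) + (0) + (0)] = 0/16 = 0
  <chi_4*chi_5, chi_6> = (1/16)[1*(2)*conj(2) + 1*(-2)*conj(2) + 2*(-sqrt(2))*conj(0) + 2*(0)*conj(-2) + 2*(sqrt(2))*conj(0) + 4*(0)*conj(0) + 4*(0)*conj(0)]
      = (1/16)[(4) + (-4) + (0) + (0) + (0) + (0) + (0)] = 0/16 = 0
  <chi_4*chi_5, chi_7> = (1/16)[1*(2)*conj(2) + 1*(-2)*conj(-2) + 2*(-sqrt(2))*conj(-sqrt(2)) + 2*(0)*conj(0) + 2*(sqrt(2))*conj(sqrt(2)) + 4*(0)*conj(0) + 4*(0)*conj(0)]
      = (1/16)[(4) + (4) + (4) + (0) + (4) + (0) + (0)] = 16/16 = 1
Hence the multiplicities are chi_7: 1. Dimension check: dim(chi_4)*dim(chi_5) = 1*2 = 2 and sum (mult * dim) = 1*2 = 2.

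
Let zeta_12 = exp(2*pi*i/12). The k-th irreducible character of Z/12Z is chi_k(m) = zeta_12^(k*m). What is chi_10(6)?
chi_10(6) = zeta_12^60 = 1

Justification: chi_10(6) = zeta_12^(10*6) = zeta_12^60. Since zeta_12^12 = 1, this equals zeta_12^0 = exp(2*pi*i*0/12) = 1.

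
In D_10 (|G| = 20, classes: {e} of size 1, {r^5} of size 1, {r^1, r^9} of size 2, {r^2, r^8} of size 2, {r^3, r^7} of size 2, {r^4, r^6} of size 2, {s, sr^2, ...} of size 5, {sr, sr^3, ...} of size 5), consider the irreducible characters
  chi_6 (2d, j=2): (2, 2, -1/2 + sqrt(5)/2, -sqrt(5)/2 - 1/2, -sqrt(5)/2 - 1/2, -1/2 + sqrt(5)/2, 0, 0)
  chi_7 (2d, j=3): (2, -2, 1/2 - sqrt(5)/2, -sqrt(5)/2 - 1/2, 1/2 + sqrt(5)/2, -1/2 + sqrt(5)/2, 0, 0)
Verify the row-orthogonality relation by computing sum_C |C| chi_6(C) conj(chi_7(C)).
Sum = 0; so <chi_6, chi_7> = 0 (distinct irreducibles are orthogonal).

Why: Compute term by term over conjugacy classes (|C| * chi_6(C) * conj(chi_7(C))):
  1*(2)*conj(2) + 1*(2)*conj(-2) + 2*(-1/2 + sqrt(5)/2)*conj(1/2 - sqrt(5)/2) + 2*(-sqrt(5)/2 - 1/2)*conj(-sqrt(5)/2 - 1/2) + 2*(-sqrt(5)/2 - 1/2)*conj(1/2 + sqrt(5)/2) + 2*(-1/2 + sqrt(5)/2)*conj(-1/2 + sqrt(5)/2) + 5*(0)*conj(0) + 5*(0)*conj(0)
  = (4) + (-4) + (-3 + sqrt(5)) + (sqrt(5) + 3) + (-3 - sqrt(5)) + (3 - sqrt(5)) + (0) + (0)
  = 0.
Dividing by |G| = 20 gives 0/20 = 0, matching the row-orthogonality relation <chi_6, chi_7> = [chi_6 = chi_7].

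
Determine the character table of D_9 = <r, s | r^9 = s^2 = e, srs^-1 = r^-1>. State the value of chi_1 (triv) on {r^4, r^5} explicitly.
Conjugacy classes: {e} of size 1, {r^1, r^8} of size 2, {r^2, r^7} of size 2, {r^3, r^6} of size 2, {r^4, r^5} of size 2, {s, sr, ..., sr^8} of size 9.
Character table:
  irrep \ class              {e} (size 1)  {r^1, r^8} (size 2)  {r^2, r^7} (size 2)  {r^3, r^6} (size 2)  {r^4, r^5} (size 2)  {s, sr, ..., sr^8} (size 9)
  chi_1 (triv)               1             1                    1                    1                    1                    1                          
  chi_2 (sign: r->1, s->-1)  1             1                    1                    1                    1                    -1                         
  chi_3 (2d, j=1)            2             2*cos(2*pi/9)        2*cos(4*pi/9)        -1                   -2*cos(pi/9)         0                          
  chi_4 (2d, j=2)            2             2*cos(4*pi/9)        -2*cos(pi/9)         -1                   2*cos(2*pi/9)        0                          
  chi_5 (2d, j=3)            2             -1                   -1                   2                    -1                   0                          
  chi_6 (2d, j=4)            2             -2*cos(pi/9)         2*cos(2*pi/9)        -1                   2*cos(4*pi/9)        0                          

Spot check: chi_1 (triv) on {r^4, r^5} = 1.

Justification: D_9 has order 2*9 = 18 with 6 conjugacy classes, hence 6 irreducibles. Sum of squared dims 1 + 1 + 4 + 4 + 4 + 4 = 18 = |G|. Linear characters come from the abelianisation; the 2-dimensional irreps have character r^k -> 2*cos(2*pi*j*k/9), reflections -> 0.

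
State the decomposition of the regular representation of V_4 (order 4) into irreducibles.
Each irreducible V_i of dimension d_i appears with multiplicity d_i, i.e. rho_reg = (direct sum over all irreducibles V_i) d_i V_i. The irreducible dimensions for V_4 are 1, 1, 1, 1: 4 irreducibles of dimension 1, each with multiplicity 1. Total dimension 4*1*1 = 4 = |G|.

Why: General theorem: in the regular representation of a finite group G, each irreducible appears with multiplicity equal to its dimension. Check: dim(rho_reg) = sum d_i^2 = 1 + 1 + 1 + 1 = 4 = |G|.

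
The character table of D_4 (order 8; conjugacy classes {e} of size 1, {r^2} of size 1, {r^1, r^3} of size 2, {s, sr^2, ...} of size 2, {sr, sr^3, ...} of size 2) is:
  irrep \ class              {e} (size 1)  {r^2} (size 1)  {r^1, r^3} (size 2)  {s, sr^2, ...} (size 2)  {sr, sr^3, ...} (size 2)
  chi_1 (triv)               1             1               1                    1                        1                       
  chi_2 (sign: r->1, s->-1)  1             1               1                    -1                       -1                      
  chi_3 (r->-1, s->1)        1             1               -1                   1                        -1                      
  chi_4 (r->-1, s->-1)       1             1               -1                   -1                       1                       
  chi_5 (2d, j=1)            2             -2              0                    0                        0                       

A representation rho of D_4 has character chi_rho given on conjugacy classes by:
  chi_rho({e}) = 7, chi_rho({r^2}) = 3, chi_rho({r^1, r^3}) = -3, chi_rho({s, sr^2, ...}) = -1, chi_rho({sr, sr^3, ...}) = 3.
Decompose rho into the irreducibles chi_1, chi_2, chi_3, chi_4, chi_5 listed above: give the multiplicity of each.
Multiplicities: chi_1: 1, chi_2: 0, chi_3: 1, chi_4: 3, chi_5: 1.

Use <chi_rho, chi> = (1/|G|) sum_C |C| * chi_rho(C) * conj(chi(C)) with |G| = 8 for each irreducible chi in the table:
  <chi_rho, chi_1> = (1/8)[1*(7)*conj(1) + 1*(3)*conj(1) + 2*(-3)*conj(1) + 2*(-1)*conj(1) + 2*(3)*conj(1)]
      = (1/8)[(7) + (3) + (-6) + (-2) + (6)] = 8/8 = 1
  <chi_rho, chi_2> = (1/8)[1*(7)*conj(1) + 1*(3)*conj(1) + 2*(-3)*conj(1) + 2*(-1)*conj(-1) + 2*(3)*conj(-1)]
      = (1/8)[(7) + (3) + (-6) + (2) + (-6)] = 0/8 = 0
  <chi_rho, chi_3> = (1/8)[1*(7)*conj(1) + 1*(3)*conj(1) + 2*(-3)*conj(-1) + 2*(-1)*conj(1) + 2*(3)*conj(-1)]
      = (1/8)[(7) + (3) + (6) + (-2) + (-6)] = 8/8 = 1
  <chi_rho, chi_4> = (1/8)[1*(7)*conj(1) + 1*(3)*conj(1) + 2*(-3)*conj(-1) + 2*(-1)*conj(-1) + 2*(3)*conj(1)]
      = (1/8)[(7) + (3) + (6) + (2) + (6)] = 24/8 = 3
  <chi_rho, chi_5> = (1/8)[1*(7)*conj(2) + 1*(3)*conj(-2) + 2*(-3)*conj(0) + 2*(-1)*conj(0) + 2*(3)*conj(0)]
      = (1/8)[(14) + (-6) + (0) + (0) + (0)] = 8/8 = 1
Dimension check: dim(rho) = sum (mult * dim) = 1*1 + 0*1 + 1*1 + 3*1 + 1*2 = 7 = chi_rho(e) = 7.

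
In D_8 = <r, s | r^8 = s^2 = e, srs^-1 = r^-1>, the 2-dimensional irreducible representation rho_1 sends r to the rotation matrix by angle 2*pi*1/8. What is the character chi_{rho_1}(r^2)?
chi_{rho_1}(r^2) = 2*cos(2*pi*1*2/8) = 0

Details: rho_1(r^2) is rotation by angle 2*pi*1*2/8, whose trace is 2*cos(2*pi*1*2/8) = 0.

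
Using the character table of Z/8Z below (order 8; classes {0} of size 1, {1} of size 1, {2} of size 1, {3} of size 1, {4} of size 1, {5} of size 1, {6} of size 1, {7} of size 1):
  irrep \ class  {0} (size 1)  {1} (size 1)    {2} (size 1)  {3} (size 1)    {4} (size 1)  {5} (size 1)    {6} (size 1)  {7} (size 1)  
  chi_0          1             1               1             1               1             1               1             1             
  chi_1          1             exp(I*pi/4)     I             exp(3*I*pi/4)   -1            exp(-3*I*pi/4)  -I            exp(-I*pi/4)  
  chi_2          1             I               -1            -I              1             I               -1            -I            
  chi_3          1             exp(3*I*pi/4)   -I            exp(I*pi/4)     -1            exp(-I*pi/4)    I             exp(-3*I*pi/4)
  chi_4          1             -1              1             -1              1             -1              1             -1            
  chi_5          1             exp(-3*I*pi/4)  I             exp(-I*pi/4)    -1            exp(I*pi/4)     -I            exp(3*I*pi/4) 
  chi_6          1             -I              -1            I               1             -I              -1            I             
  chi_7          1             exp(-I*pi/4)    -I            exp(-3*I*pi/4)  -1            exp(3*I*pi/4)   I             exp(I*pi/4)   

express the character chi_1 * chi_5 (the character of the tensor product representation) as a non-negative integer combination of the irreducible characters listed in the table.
chi_1 tensor chi_5 = chi_6 (all other irreducibles have multiplicity 0).

Explanation: The character of a tensor product is the pointwise product (chi_1 * chi_5)(C) = chi_1(C) * chi_5(C):
  {0}: (1)*(1), {1}: (exp(I*pi/4))*(exp(-3*I*pi/4)), {2}: (I)*(I), {3}: (exp(3*I*pi/4))*(exp(-I*pi/4)), {4}: (-1)*(-1), {5}: (exp(-3*I*pi/4))*(exp(I*pi/4)), {6}: (-I)*(-I), {7}: (exp(-I*pi/4))*(exp(3*I*pi/4))
so (chi_1 * chi_5) takes values
  {0} -> 1, {1} -> -I, {2} -> -1, {3} -> I, {4} -> 1, {5} -> -I, {6} -> -1, {7} -> I.
Now take the inner product of this character with each irreducible chi from the table, <chi_1*chi_5, chi> = (1/8) sum_C |C| (chi_1*chi_5)(C) conj(chi(C)):
  <chi_1*chi_5, chi_0> = (1/8)[1*(1)*conj(1) + 1*(-I)*conj(1) + 1*(-1)*conj(1) + 1*(I)*conj(1) + 1*(1)*conj(1) + 1*(-I)*conj(1) + 1*(-1)*conj(1) + 1*(I)*conj(1)]
      = (1/8)[(1) + (-I) + (-1) + (I) + (1) + (-I) + (-1) + (I)] = 0/8 = 0
  <chi_1*chi_5, chi_1> = (1/8)[1*(1)*conj(1) + 1*(-I)*conj(exp(I*pi/4)) + 1*(-1)*conj(I) + 1*(I)*conj(exp(3*I*pi/4)) + 1*(1)*conj(-1) + 1*(-I)*conj(exp(-3*I*pi/4)) + 1*(-1)*conj(-I) + 1*(I)*conj(exp(-I*pi/4))]
      = (1/8)[(1) + (-exp(I*pi/4)) + (I) + (exp(-I*pi/4)) + (-1) + (-exp(-3*I*pi/4)) + (-I) + (exp(3*I*pi/4))] = 0/8 = 0
  <chi_1*chi_5, chi_2> = (1/8)[1*(1)*conj(1) + 1*(-I)*conj(I) + 1*(-1)*conj(-1) + 1*(I)*conj(-I) + 1*(1)*conj(1) + 1*(-I)*conj(I) + 1*(-1)*conj(-1) + 1*(I)*conj(-I)]
      = (1/8)[(1) + (-1) + (1) + (-1) + (1) + (-1) + (1) + (-1)] = 0/8 = 0
  <chi_1*chi_5, chi_3> = (1/8)[1*(1)*conj(1) + 1*(-I)*conj(exp(3*I*pi/4)) + 1*(-1)*conj(-I) + 1*(I)*conj(exp(I*pi/4)) + 1*(1)*conj(-1) + 1*(-I)*conj(exp(-I*pi/4)) + 1*(-1)*conj(I) + 1*(I)*conj(exp(-3*I*pi/4))]
      = (1/8)[(1) + (-exp(-I*pi/4)) + (-I) + (exp(I*pi/4)) + (-1) + (-exp(3*I*pi/4)) + (I) + (exp(-3*I*pi/4))] = 0/8 = 0
  <chi_1*chi_5, chi_4> = (1/8)[1*(1)*conj(1) + 1*(-I)*conj(-1) + 1*(-1)*conj(1) + 1*(I)*conj(-1) + 1*(1)*conj(1) + 1*(-I)*conj(-1) + 1*(-1)*conj(1) + 1*(I)*conj(-1)]
      = (1/8)[(1) + (I) + (-1) + (-I) + (1) + (I) + (-1) + (-I)] = 0/8 = 0
  <chi_1*chi_5, chi_5> = (1/8)[1*(1)*conj(1) + 1*(-I)*conj(exp(-3*I*pi/4)) + 1*(-1)*conj(I) + 1*(I)*conj(exp(-I*pi/4)) + 1*(1)*conj(-1) + 1*(-I)*conj(exp(I*pi/4)) + 1*(-1)*conj(-I) + 1*(I)*conj(exp(3*I*pi/4))]
      = (1/8)[(1) + (-exp(-3*I*pi/4)) + (I) + (exp(3*I*pi/4)) + (-1) + (-exp(I*pi/4)) + (-I) + (exp(-I*pi/4))] = 0/8 = 0
  <chi_1*chi_5, chi_6> = (1/8)[1*(1)*conj(1) + 1*(-I)*conj(-I) + 1*(-1)*conj(-1) + 1*(I)*conj(I) + 1*(1)*conj(1) + 1*(-I)*conj(-I) + 1*(-1)*conj(-1) + 1*(I)*conj(I)]
      = (1/8)[(1) + (1) + (1) + (1) + (1) + (1) + (1) + (1)] = 8/8 = 1
  <chi_1*chi_5, chi_7> = (1/8)[1*(1)*conj(1) + 1*(-I)*conj(exp(-I*pi/4)) + 1*(-1)*conj(-I) + 1*(I)*conj(exp(-3*I*pi/4)) + 1*(1)*conj(-1) + 1*(-I)*conj(exp(3*I*pi/4)) + 1*(-1)*conj(I) + 1*(I)*conj(exp(I*pi/4))]
      = (1/8)[(1) + (-exp(3*I*pi/4)) + (-I) + (exp(-3*I*pi/4)) + (-1) + (-exp(-I*pi/4)) + (I) + (exp(I*pi/4))] = 0/8 = 0
(Exp terms are combined using exp(i*s)*conj(exp(i*t)) = exp(i*(s-t)), and sums of them are collapsed using the identity that for every m > 1 the m distinct m-th roots of unity sum to 0, e.g. 1 + exp(2*I*pi/3) + exp(-2*I*pi/3) = 0.)
Hence the multiplicities are chi_6: 1. Dimension check: dim(chi_1)*dim(chi_5) = 1*1 = 1 and sum (mult * dim) = 1*1 = 1.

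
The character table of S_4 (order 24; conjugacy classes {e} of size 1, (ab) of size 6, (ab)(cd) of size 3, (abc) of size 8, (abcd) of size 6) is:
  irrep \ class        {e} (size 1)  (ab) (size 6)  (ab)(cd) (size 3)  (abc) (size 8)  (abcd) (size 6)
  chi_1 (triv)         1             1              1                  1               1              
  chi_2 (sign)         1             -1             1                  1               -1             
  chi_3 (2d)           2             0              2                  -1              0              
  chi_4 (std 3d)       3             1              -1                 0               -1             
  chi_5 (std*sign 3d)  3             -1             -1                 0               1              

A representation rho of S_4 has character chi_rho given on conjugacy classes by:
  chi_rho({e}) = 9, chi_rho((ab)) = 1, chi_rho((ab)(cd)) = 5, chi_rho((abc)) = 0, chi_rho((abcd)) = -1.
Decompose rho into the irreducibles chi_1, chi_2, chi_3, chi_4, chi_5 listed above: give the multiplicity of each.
Multiplicities: chi_1: 1, chi_2: 1, chi_3: 2, chi_4: 1, chi_5: 0.

Details: Use <chi_rho, chi> = (1/|G|) sum_C |C| * chi_rho(C) * conj(chi(C)) with |G| = 24 for each irreducible chi in the table:
  <chi_rho, chi_1> = (1/24)[1*(9)*conj(1) + 6*(1)*conj(1) + 3*(5)*conj(1) + 8*(0)*conj(1) + 6*(-1)*conj(1)]
      = (1/24)[(9) + (6) + (15) + (0) + (-6)] = 24/24 = 1
  <chi_rho, chi_2> = (1/24)[1*(9)*conj(1) + 6*(1)*conj(-1) + 3*(5)*conj(1) + 8*(0)*conj(1) + 6*(-1)*conj(-1)]
      = (1/24)[(9) + (-6) + (15) + (0) + (6)] = 24/24 = 1
  <chi_rho, chi_3> = (1/24)[1*(9)*conj(2) + 6*(1)*conj(0) + 3*(5)*conj(2) + 8*(0)*conj(-1) + 6*(-1)*conj(0)]
      = (1/24)[(18) + (0) + (30) + (0) + (0)] = 48/24 = 2
  <chi_rho, chi_4> = (1/24)[1*(9)*conj(3) + 6*(1)*conj(1) + 3*(5)*conj(-1) + 8*(0)*conj(0) + 6*(-1)*conj(-1)]
      = (1/24)[(27) + (6) + (-15) + (0) + (6)] = 24/24 = 1
  <chi_rho, chi_5> = (1/24)[1*(9)*conj(3) + 6*(1)*conj(-1) + 3*(5)*conj(-1) + 8*(0)*conj(0) + 6*(-1)*conj(1)]
      = (1/24)[(27) + (-6) + (-15) + (0) + (-6)] = 0/24 = 0
Dimension check: dim(rho) = sum (mult * dim) = 1*1 + 1*1 + 2*2 + 1*3 + 0*3 = 9 = chi_rho(e) = 9.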